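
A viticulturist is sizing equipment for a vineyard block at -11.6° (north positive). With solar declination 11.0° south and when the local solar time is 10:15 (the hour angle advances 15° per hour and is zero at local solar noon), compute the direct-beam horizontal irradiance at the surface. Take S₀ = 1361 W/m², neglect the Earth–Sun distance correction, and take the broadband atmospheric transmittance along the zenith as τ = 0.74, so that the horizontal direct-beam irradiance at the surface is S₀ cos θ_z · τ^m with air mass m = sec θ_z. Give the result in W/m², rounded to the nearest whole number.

878 W/m²

Hour angle H = 15° × (10.25 − 12) = -26.25°.
cos θ_z = sin φ sin δ + cos φ cos δ cos H = (-0.2011)(-0.1908) + (0.9796)(0.9816)(0.8969) = 0.9008.
Air mass m = 1/cos θ_z = 1/0.9008 = 1.110; τ^m = 0.74^1.110 = 0.7159.
Surface direct beam = 1361 × 0.9008 × 0.7159 = 877.69 W/m².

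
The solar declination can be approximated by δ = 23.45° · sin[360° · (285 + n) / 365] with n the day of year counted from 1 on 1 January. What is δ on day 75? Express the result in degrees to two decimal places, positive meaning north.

360 × (285 + 75) / 365 = 355.068°; sin(355.068°) = -0.0860.
δ = 23.45 × -0.0860 = -2.017° ≈ -2.02°.

-2.02°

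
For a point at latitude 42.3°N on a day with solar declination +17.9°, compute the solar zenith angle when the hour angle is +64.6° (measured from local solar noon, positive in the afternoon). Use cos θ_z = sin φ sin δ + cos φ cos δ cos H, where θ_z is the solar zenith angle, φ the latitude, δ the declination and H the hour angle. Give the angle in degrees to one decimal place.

59.4°

With φ = 42.3°, δ = 17.9°, H = 64.60°: sin φ sin δ = 0.2069, cos φ cos δ cos H = 0.3019, so cos θ_z = 0.5088.
θ_z = arccos(0.5088) = 59.42°.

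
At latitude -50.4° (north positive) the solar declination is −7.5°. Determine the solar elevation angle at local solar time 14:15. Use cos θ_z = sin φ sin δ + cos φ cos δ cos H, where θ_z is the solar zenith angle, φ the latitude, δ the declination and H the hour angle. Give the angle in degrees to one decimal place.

38.8°

Hour angle H = 15° × (14.25 − 12) = 33.75°.
cos θ_z = sin φ sin δ + cos φ cos δ cos H = (-0.7705)(-0.1305) + (0.6374)(0.9914)(0.8315) = 0.6260.
θ_z = arccos(0.6260) = 51.24°, so the elevation is 90° − 51.24° = 38.76°.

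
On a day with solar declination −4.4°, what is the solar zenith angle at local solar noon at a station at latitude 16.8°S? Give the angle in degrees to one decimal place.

12.4°

At local solar noon the hour angle is zero, so the zenith angle is |φ − δ| = |-16.8° − (-4.4°)| = 12.4°.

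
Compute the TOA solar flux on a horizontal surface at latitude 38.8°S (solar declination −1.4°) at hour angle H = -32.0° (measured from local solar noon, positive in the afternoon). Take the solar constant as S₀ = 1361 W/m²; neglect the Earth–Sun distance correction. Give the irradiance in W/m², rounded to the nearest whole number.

920 W/m²

cos θ_z = sin φ sin δ + cos φ cos δ cos H = (-0.6266)(-0.0244) + (0.7793)(0.9997)(0.8480) = 0.6759.
Top-of-atmosphere irradiance = S₀ cos θ_z = 1361 × 0.6759 = 919.90 W/m².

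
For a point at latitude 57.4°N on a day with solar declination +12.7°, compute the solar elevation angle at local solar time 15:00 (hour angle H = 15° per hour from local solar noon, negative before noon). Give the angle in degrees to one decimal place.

33.8°

Hour angle H = 15° × (15 − 12) = 45.00°.
cos θ_z = sin(57.4°) sin(12.7°) + cos(57.4°) cos(12.7°) cos(45.00°) = 0.1852 + 0.3716 = 0.5568.
θ_z = arccos(0.5568) = 56.17°, so the elevation is 90° − 56.17° = 33.83°.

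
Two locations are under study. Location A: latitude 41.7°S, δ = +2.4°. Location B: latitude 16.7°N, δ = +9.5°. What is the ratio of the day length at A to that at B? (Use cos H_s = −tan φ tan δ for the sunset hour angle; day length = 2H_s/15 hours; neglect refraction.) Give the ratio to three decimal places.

0.946

A: H_s = arccos(−tan -41.7° · tan 2.4°) = 87.86°, so 2H_s/15 = 11.7147 h.
B: H_s = arccos(−tan 16.7° · tan 9.5°) = 92.88°, so 2H_s/15 = 12.3840 h.
Ratio A/B = 11.7147 / 12.3840 = 0.9460.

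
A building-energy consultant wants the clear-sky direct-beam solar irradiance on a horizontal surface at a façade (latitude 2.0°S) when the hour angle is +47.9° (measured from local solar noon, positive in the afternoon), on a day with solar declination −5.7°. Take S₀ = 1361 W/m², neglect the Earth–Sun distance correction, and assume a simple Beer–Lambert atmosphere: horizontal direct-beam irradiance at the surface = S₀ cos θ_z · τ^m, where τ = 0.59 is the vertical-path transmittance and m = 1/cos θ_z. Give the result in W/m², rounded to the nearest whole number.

415 W/m²

cos θ_z = sin φ sin δ + cos φ cos δ cos H = (-0.0349)(-0.0993) + (0.9994)(0.9951)(0.6704) = 0.6702.
Air mass m = 1/cos θ_z = 1/0.6702 = 1.492; τ^m = 0.59^1.492 = 0.4551.
Surface direct beam = 1361 × 0.6702 × 0.4551 = 415.12 W/m².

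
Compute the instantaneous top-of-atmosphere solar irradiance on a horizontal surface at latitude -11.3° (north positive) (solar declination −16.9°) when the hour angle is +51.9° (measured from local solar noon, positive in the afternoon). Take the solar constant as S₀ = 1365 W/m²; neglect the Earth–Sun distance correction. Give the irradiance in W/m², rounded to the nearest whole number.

With φ = -11.3°, δ = -16.9°, H = 51.90°: sin φ sin δ = 0.0570, cos φ cos δ cos H = 0.5789, so cos θ_z = 0.6359.
Top-of-atmosphere irradiance = S₀ cos θ_z = 1365 × 0.6359 = 868.00 W/m².

868 W/m²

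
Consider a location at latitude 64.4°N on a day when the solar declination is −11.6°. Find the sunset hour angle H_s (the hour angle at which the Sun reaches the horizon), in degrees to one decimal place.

The sunset hour angle satisfies cos H_s = −tan φ tan δ = 0.4284, giving H_s = 64.63°.

64.6°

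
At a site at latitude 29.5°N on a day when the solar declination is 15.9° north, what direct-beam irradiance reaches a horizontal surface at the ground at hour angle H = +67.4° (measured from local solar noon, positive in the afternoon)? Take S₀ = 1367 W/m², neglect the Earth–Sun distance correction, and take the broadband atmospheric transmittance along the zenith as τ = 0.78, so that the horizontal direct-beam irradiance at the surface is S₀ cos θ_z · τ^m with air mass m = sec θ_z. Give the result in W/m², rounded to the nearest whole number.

cos θ_z = sin(29.5°) sin(15.9°) + cos(29.5°) cos(15.9°) cos(67.40°) = 0.1349 + 0.3217 = 0.4566.
Air mass m = 1/cos θ_z = 1/0.4566 = 2.190; τ^m = 0.78^2.190 = 0.5803.
Surface direct beam = 1367 × 0.4566 × 0.5803 = 362.21 W/m².

362 W/m²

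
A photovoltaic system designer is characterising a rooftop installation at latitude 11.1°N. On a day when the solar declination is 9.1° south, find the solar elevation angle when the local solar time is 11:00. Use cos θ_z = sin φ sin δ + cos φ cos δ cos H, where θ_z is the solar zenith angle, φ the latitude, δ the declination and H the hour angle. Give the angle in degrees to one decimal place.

Hour angle H = 15° × (11 − 12) = -15.00°.
With φ = 11.1°, δ = -9.1°, H = -15.00°: sin φ sin δ = -0.0304, cos φ cos δ cos H = 0.9359, so cos θ_z = 0.9055.
θ_z = arccos(0.9055) = 25.11°, so the elevation is 90° − 25.11° = 64.89°.

64.9°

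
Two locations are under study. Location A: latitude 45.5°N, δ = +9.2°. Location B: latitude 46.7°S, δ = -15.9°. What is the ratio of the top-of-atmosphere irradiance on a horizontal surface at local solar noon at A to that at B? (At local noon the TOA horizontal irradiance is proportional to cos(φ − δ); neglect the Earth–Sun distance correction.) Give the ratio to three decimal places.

0.938

A: cos θ_z = cos(45.5° − (9.2°)) = 0.8059.
B: cos θ_z = cos(-46.7° − (-15.9°)) = 0.8590.
Ratio A/B = 0.8059 / 0.8590 = 0.9382.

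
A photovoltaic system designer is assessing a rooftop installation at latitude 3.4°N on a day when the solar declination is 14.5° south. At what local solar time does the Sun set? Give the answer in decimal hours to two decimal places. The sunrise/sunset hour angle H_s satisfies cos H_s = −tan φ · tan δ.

17.94 h

cos H_s = −tan(3.4°) · tan(-14.5°) = 0.0154, so H_s = arccos(0.0154) = 89.12°.
Sunset is at 12 + H_s/15 = 12 + 5.941 = 17.941 h local solar time.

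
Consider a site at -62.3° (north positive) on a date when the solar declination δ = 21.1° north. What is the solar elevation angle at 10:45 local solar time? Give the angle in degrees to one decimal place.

Hour angle H = 15° × (10.75 − 12) = -18.75°.
cos θ_z = sin(-62.3°) sin(21.1°) + cos(-62.3°) cos(21.1°) cos(-18.75°) = -0.3187 + 0.4107 = 0.0920.
θ_z = arccos(0.0920) = 84.72°, so the elevation is 90° − 84.72° = 5.28°.

5.3°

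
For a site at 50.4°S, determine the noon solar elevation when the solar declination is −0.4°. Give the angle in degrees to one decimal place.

At local solar noon the hour angle is zero, so the elevation is 90° − |φ − δ| = 90° − |-50.4° − (-0.4°)| = 90° − 50.0° = 40.0°.

40.0°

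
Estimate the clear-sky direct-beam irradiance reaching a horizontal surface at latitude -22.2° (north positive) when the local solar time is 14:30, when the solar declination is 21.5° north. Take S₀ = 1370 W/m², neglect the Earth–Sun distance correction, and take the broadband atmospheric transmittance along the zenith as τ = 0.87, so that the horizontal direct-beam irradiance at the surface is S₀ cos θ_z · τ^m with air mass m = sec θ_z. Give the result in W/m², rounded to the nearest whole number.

578 W/m²

Hour angle H = 15° × (14.5 − 12) = 37.50°.
cos θ_z = sin φ sin δ + cos φ cos δ cos H = (-0.3778)(0.3665) + (0.9259)(0.9304)(0.7934) = 0.5450.
Air mass m = 1/cos θ_z = 1/0.5450 = 1.835; τ^m = 0.87^1.835 = 0.7745.
Surface direct beam = 1370 × 0.5450 × 0.7745 = 578.28 W/m².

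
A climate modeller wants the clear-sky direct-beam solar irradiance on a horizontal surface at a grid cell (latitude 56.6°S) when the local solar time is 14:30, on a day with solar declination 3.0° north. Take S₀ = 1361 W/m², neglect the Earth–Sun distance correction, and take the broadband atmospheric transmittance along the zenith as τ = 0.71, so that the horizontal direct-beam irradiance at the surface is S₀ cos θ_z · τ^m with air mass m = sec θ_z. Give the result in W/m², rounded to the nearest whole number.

223 W/m²

Hour angle H = 15° × (14.5 − 12) = 37.50°.
With φ = -56.6°, δ = 3.0°, H = 37.50°: sin φ sin δ = -0.0437, cos φ cos δ cos H = 0.4361, so cos θ_z = 0.3924.
Air mass m = 1/cos θ_z = 1/0.3924 = 2.548; τ^m = 0.71^2.548 = 0.4178.
Surface direct beam = 1361 × 0.3924 × 0.4178 = 223.13 W/m².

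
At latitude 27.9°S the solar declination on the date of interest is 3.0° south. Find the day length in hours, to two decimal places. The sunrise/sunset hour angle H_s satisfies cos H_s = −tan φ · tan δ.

cos H_s = −tan(-27.9°) · tan(-3.0°) = -0.0277, so H_s = arccos(-0.0277) = 91.59°.
Day length = 2 H_s / 15° h⁻¹ = 183.18° / 15 = 12.212 h.

12.21 hours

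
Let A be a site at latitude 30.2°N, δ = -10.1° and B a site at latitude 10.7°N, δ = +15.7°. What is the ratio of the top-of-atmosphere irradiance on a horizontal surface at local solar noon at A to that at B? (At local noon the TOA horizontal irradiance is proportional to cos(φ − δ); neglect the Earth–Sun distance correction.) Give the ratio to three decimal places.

0.766

A: cos θ_z = cos(30.2° − (-10.1°)) = 0.7627.
B: cos θ_z = cos(10.7° − (15.7°)) = 0.9962.
Ratio A/B = 0.7627 / 0.9962 = 0.7656.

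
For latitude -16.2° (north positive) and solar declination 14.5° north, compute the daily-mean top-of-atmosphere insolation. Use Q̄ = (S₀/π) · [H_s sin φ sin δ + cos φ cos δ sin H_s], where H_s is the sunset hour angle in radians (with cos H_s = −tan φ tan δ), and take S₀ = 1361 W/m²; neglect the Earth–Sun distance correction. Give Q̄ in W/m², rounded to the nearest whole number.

356 W/m²

cos H_s = −tan(-16.2°) · tan(14.5°) = 0.0751, so H_s = arccos(0.0751) = 85.69°. In radians, H_s = 1.4956.
H_s sin φ sin δ = 1.4956 × -0.2790 × 0.2504 = -0.1045.
cos φ cos δ sin H_s = 0.9603 × 0.9681 × 0.9972 = 0.9271.
Q̄ = (1361/π) × (-0.1045 + 0.9271) = 433.22 × 0.8226 = 356.37 W/m².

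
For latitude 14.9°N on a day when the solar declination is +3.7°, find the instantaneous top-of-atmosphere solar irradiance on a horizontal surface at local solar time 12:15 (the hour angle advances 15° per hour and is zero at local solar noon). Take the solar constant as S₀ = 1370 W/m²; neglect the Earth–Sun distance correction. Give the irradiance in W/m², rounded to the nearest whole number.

1341 W/m²

Hour angle H = 15° × (12.25 − 12) = 3.75°.
With φ = 14.9°, δ = 3.7°, H = 3.75°: sin φ sin δ = 0.0166, cos φ cos δ cos H = 0.9623, so cos θ_z = 0.9789.
Top-of-atmosphere irradiance = S₀ cos θ_z = 1370 × 0.9789 = 1341.09 W/m².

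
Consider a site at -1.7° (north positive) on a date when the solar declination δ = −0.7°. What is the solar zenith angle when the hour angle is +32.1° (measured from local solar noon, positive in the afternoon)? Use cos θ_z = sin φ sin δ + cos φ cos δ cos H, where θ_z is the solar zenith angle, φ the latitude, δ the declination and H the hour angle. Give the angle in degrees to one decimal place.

With φ = -1.7°, δ = -0.7°, H = 32.10°: sin φ sin δ = 0.0004, cos φ cos δ cos H = 0.8467, so cos θ_z = 0.8471.
θ_z = arccos(0.8471) = 32.10°.

32.1°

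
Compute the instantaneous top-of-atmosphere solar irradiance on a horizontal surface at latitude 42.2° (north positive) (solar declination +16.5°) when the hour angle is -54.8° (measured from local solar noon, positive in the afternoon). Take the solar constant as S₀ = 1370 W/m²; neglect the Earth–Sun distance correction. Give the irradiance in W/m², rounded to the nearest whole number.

822 W/m²

cos θ_z = sin φ sin δ + cos φ cos δ cos H = (0.6717)(0.2840) + (0.7408)(0.9588)(0.5764) = 0.6002.
Top-of-atmosphere irradiance = S₀ cos θ_z = 1370 × 0.6002 = 822.27 W/m².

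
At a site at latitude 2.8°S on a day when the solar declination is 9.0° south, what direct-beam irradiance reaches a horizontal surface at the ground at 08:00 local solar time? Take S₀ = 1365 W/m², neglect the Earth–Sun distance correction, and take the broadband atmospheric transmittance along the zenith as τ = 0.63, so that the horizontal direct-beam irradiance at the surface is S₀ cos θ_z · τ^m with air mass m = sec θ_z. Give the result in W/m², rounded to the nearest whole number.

272 W/m²

Hour angle H = 15° × (8 − 12) = -60.00°.
cos θ_z = sin φ sin δ + cos φ cos δ cos H = (-0.0488)(-0.1564) + (0.9988)(0.9877)(0.5000) = 0.5009.
Air mass m = 1/cos θ_z = 1/0.5009 = 1.996; τ^m = 0.63^1.996 = 0.3976.
Surface direct beam = 1365 × 0.5009 × 0.3976 = 271.85 W/m².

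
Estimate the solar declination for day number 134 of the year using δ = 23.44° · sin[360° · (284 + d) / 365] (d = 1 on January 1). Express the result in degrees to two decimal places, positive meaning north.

+18.54°

360 × (284 + 134) / 365 = 412.274°; sin(412.274°) = 0.7909.
δ = 23.44 × 0.7909 = 18.539° ≈ +18.54°.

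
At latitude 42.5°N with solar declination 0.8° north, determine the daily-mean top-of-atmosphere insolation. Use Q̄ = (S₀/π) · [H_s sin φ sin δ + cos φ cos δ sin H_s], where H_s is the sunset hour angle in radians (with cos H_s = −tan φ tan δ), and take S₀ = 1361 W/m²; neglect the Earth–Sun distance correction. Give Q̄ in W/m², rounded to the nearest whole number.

cos H_s = −tan(42.5°) · tan(0.8°) = -0.0128, so H_s = arccos(-0.0128) = 90.73°. In radians, H_s = 1.5835.
H_s sin φ sin δ = 1.5835 × 0.6756 × 0.0140 = 0.0150.
cos φ cos δ sin H_s = 0.7373 × 0.9999 × 0.9999 = 0.7372.
Q̄ = (1361/π) × (0.0150 + 0.7372) = 433.22 × 0.7522 = 325.87 W/m².

326 W/m²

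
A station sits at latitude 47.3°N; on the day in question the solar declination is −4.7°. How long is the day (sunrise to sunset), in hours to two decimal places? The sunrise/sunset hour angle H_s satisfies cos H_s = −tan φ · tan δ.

The sunset hour angle satisfies cos H_s = −tan φ tan δ = 0.0891, giving H_s = 84.89°.
Day length = 2 H_s / 15° h⁻¹ = 169.78° / 15 = 11.319 h.

11.32 hours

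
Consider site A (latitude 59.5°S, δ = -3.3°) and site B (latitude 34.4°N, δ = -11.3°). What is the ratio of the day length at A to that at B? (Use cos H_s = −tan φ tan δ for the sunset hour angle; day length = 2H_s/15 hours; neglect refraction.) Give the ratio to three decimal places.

1.164

A: H_s = arccos(−tan -59.5° · tan -3.3°) = 95.62°, so 2H_s/15 = 12.7493 h.
B: H_s = arccos(−tan 34.4° · tan -11.3°) = 82.14°, so 2H_s/15 = 10.9520 h.
Ratio A/B = 12.7493 / 10.9520 = 1.1641.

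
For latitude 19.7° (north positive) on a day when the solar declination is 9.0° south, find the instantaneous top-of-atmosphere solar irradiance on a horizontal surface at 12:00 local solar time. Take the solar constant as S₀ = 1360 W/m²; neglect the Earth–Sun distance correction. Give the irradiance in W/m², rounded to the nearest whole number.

Hour angle H = 15° × (12 − 12) = 0.00°.
cos θ_z = sin(19.7°) sin(-9.0°) + cos(19.7°) cos(-9.0°) cos(0.00°) = -0.0527 + 0.9299 = 0.8772.
Top-of-atmosphere irradiance = S₀ cos θ_z = 1360 × 0.8772 = 1192.99 W/m².

1193 W/m²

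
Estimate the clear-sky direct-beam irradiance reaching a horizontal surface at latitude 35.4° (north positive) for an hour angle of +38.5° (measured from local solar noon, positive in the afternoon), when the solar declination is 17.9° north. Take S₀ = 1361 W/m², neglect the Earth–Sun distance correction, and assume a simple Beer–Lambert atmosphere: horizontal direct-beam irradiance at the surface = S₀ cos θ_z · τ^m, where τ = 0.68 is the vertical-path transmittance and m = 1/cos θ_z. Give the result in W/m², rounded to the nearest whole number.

654 W/m²

With φ = 35.4°, δ = 17.9°, H = 38.50°: sin φ sin δ = 0.1780, cos φ cos δ cos H = 0.6070, so cos θ_z = 0.7850.
Air mass m = 1/cos θ_z = 1/0.7850 = 1.274; τ^m = 0.68^1.274 = 0.6118.
Surface direct beam = 1361 × 0.7850 × 0.6118 = 653.64 W/m².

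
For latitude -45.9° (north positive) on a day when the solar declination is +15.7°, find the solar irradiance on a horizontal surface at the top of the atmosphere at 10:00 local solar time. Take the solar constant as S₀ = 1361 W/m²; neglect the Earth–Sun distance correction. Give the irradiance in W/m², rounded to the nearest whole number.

Hour angle H = 15° × (10 − 12) = -30.00°.
cos θ_z = sin φ sin δ + cos φ cos δ cos H = (-0.7181)(0.2706) + (0.6959)(0.9627)(0.8660) = 0.3859.
Top-of-atmosphere irradiance = S₀ cos θ_z = 1361 × 0.3859 = 525.21 W/m².

525 W/m²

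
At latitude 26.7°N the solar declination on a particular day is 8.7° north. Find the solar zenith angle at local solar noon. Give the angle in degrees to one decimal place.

At local solar noon the hour angle is zero, so the zenith angle is |φ − δ| = |26.7° − (8.7°)| = 18.0°.

18.0°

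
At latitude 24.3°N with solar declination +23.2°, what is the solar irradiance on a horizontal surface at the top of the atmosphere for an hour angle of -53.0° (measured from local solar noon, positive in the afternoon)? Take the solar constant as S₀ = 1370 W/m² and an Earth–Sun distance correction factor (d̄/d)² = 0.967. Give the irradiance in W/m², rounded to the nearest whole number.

cos θ_z = sin φ sin δ + cos φ cos δ cos H = (0.4115)(0.3939) + (0.9114)(0.9191)(0.6018) = 0.6662.
Top-of-atmosphere irradiance = S₀ (d̄/d)² cos θ_z = 1370 × 0.967 × 0.6662 = 882.58 W/m².

883 W/m²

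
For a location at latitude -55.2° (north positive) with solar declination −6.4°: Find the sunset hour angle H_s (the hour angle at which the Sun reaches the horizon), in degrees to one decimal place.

99.3°

−tan φ tan δ = −(-1.4388)(-0.1122) = -0.1614; H_s = arccos(-0.1614) = 99.29°.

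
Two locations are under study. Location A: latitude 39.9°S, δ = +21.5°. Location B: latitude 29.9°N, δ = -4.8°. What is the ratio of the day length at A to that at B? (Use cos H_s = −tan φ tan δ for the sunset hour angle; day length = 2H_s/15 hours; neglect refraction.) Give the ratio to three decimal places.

0.811

A: H_s = arccos(−tan -39.9° · tan 21.5°) = 70.77°, so 2H_s/15 = 9.4360 h.
B: H_s = arccos(−tan 29.9° · tan -4.8°) = 87.23°, so 2H_s/15 = 11.6307 h.
Ratio A/B = 9.4360 / 11.6307 = 0.8113.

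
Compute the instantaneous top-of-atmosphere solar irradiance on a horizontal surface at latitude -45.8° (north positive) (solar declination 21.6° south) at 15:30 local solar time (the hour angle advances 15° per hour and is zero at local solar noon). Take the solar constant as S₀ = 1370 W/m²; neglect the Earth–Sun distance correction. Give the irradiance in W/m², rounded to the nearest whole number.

902 W/m²

Hour angle H = 15° × (15.5 − 12) = 52.50°.
cos θ_z = sin(-45.8°) sin(-21.6°) + cos(-45.8°) cos(-21.6°) cos(52.50°) = 0.2639 + 0.3946 = 0.6585.
Top-of-atmosphere irradiance = S₀ cos θ_z = 1370 × 0.6585 = 902.14 W/m².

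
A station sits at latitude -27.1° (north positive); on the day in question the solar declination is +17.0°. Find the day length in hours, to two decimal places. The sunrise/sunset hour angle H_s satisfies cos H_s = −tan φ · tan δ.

−tan φ tan δ = −(-0.5117)(0.3057) = 0.1564; H_s = arccos(0.1564) = 81.00°.
Day length = 2 H_s / 15° h⁻¹ = 162.00° / 15 = 10.800 h.

10.80 hours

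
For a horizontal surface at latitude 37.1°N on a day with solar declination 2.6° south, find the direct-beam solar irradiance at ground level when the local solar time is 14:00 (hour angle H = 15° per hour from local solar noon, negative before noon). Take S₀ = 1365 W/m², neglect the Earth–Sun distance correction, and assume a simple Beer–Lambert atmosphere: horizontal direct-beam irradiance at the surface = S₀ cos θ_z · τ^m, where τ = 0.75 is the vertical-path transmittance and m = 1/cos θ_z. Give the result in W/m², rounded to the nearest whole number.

Hour angle H = 15° × (14 − 12) = 30.00°.
cos θ_z = sin φ sin δ + cos φ cos δ cos H = (0.6032)(-0.0454) + (0.7976)(0.9990)(0.8660) = 0.6626.
Air mass m = 1/cos θ_z = 1/0.6626 = 1.509; τ^m = 0.75^1.509 = 0.6478.
Surface direct beam = 1365 × 0.6626 × 0.6478 = 585.90 W/m².

586 W/m²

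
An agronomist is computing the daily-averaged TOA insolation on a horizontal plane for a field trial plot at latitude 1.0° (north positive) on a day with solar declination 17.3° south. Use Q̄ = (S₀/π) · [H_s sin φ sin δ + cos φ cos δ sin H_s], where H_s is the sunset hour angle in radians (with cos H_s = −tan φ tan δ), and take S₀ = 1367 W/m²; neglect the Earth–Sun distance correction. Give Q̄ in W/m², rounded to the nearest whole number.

412 W/m²

−tan φ tan δ = −(0.0175)(-0.3115) = 0.0055; H_s = arccos(0.0055) = 89.68°. In radians, H_s = 1.5652.
H_s sin φ sin δ = 1.5652 × 0.0175 × -0.2974 = -0.0081.
cos φ cos δ sin H_s = 0.9998 × 0.9548 × 1.0000 = 0.9546.
Q̄ = (1367/π) × (-0.0081 + 0.9546) = 435.13 × 0.9465 = 411.85 W/m².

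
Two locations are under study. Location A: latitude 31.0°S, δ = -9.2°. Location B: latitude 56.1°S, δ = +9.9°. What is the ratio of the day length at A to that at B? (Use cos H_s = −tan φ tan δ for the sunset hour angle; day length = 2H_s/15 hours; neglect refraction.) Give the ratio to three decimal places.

1.275

A: H_s = arccos(−tan -31.0° · tan -9.2°) = 95.58°, so 2H_s/15 = 12.7440 h.
B: H_s = arccos(−tan -56.1° · tan 9.9°) = 74.95°, so 2H_s/15 = 9.9933 h.
Ratio A/B = 12.7440 / 9.9933 = 1.2753.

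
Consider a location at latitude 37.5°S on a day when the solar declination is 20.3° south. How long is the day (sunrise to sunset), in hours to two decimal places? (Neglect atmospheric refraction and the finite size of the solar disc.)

14.20 hours

−tan φ tan δ = −(-0.7673)(-0.3699) = -0.2838; H_s = arccos(-0.2838) = 106.49°.
Day length = 2 H_s / 15° h⁻¹ = 212.98° / 15 = 14.199 h.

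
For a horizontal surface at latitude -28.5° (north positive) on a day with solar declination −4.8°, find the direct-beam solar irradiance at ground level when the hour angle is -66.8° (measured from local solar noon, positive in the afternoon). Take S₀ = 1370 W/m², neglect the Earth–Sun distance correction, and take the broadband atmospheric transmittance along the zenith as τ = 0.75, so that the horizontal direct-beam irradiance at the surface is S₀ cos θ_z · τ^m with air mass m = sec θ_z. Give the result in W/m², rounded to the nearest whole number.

cos θ_z = sin(-28.5°) sin(-4.8°) + cos(-28.5°) cos(-4.8°) cos(-66.80°) = 0.0399 + 0.3450 = 0.3849.
Air mass m = 1/cos θ_z = 1/0.3849 = 2.598; τ^m = 0.75^2.598 = 0.4736.
Surface direct beam = 1370 × 0.3849 × 0.4736 = 249.74 W/m².

250 W/m²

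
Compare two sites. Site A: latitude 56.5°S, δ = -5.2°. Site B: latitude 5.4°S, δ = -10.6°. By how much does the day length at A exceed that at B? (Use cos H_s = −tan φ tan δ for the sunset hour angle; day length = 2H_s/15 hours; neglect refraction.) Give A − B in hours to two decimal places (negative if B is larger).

A: H_s = arccos(−tan -56.5° · tan -5.2°) = 97.90°, so 2H_s/15 = 13.0533 h.
B: H_s = arccos(−tan -5.4° · tan -10.6°) = 91.01°, so 2H_s/15 = 12.1347 h.
A − B = 13.0533 − 12.1347 = 0.9186 h.

+0.92 h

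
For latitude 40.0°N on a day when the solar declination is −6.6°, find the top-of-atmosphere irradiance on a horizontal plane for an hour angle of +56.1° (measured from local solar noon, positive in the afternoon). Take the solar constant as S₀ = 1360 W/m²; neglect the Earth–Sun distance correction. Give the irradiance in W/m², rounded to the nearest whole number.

477 W/m²

With φ = 40.0°, δ = -6.6°, H = 56.10°: sin φ sin δ = -0.0739, cos φ cos δ cos H = 0.4244, so cos θ_z = 0.3505.
Top-of-atmosphere irradiance = S₀ cos θ_z = 1360 × 0.3505 = 476.68 W/m².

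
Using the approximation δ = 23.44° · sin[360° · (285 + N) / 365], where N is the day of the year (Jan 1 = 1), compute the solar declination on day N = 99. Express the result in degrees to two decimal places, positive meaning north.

360 × (285 + 99) / 365 = 378.740°; sin(378.740°) = 0.3213.
δ = 23.44 × 0.3213 = 7.531° ≈ +7.53°.

+7.53°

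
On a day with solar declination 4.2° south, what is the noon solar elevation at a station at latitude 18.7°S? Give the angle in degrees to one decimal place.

75.5°

At local solar noon the hour angle is zero, so the elevation is 90° − |φ − δ| = 90° − |-18.7° − (-4.2°)| = 90° − 14.5° = 75.5°.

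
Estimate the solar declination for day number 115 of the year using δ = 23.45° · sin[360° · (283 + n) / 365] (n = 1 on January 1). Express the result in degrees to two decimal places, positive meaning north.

360 × (283 + 115) / 365 = 392.548°; sin(392.548°) = 0.5380.
δ = 23.45 × 0.5380 = 12.616° ≈ +12.62°.

+12.62°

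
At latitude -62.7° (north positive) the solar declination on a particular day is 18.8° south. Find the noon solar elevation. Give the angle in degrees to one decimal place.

46.1°

At local solar noon the hour angle is zero, so the elevation is 90° − |φ − δ| = 90° − |-62.7° − (-18.8°)| = 90° − 43.9° = 46.1°.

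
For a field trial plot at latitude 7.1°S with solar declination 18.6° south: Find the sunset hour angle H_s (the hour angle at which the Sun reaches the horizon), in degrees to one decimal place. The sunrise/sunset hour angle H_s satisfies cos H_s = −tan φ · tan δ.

−tan φ tan δ = −(-0.1246)(-0.3365) = -0.0419; H_s = arccos(-0.0419) = 92.40°.

92.4°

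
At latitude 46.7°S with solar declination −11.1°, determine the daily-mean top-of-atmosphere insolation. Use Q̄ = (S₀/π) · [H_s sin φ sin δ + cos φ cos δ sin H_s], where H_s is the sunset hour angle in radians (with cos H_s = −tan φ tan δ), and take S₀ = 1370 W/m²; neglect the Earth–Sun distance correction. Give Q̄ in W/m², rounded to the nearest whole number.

396 W/m²

−tan φ tan δ = −(-1.0612)(-0.1962) = -0.2082; H_s = arccos(-0.2082) = 102.02°. In radians, H_s = 1.7806.
H_s sin φ sin δ = 1.7806 × -0.7278 × -0.1925 = 0.2495.
cos φ cos δ sin H_s = 0.6858 × 0.9813 × 0.9781 = 0.6582.
Q̄ = (1370/π) × (0.2495 + 0.6582) = 436.08 × 0.9077 = 395.83 W/m².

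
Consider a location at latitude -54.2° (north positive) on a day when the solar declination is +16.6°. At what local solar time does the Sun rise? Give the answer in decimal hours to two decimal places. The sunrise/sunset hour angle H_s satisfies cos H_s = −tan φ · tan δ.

7.63 h

cos H_s = −tan(-54.2°) · tan(16.6°) = 0.4133, so H_s = arccos(0.4133) = 65.59°.
Sunrise is at 12 − H_s/15 = 12 − 4.373 = 7.627 h local solar time.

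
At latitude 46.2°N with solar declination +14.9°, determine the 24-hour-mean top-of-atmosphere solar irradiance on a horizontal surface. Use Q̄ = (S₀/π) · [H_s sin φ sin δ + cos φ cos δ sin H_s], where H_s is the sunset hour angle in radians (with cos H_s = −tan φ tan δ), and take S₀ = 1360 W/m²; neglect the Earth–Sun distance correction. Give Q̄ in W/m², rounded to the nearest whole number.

The sunset hour angle satisfies cos H_s = −tan φ tan δ = -0.2775, giving H_s = 106.11°. In radians, H_s = 1.8520.
H_s sin φ sin δ = 1.8520 × 0.7218 × 0.2571 = 0.3437.
cos φ cos δ sin H_s = 0.6921 × 0.9664 × 0.9607 = 0.6426.
Q̄ = (1360/π) × (0.3437 + 0.6426) = 432.90 × 0.9863 = 426.97 W/m².

427 W/m²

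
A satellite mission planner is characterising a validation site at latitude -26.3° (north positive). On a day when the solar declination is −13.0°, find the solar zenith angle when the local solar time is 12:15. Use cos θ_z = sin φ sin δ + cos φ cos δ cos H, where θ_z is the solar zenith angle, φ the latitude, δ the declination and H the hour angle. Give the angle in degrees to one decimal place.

13.8°

Hour angle H = 15° × (12.25 − 12) = 3.75°.
With φ = -26.3°, δ = -13.0°, H = 3.75°: sin φ sin δ = 0.0997, cos φ cos δ cos H = 0.8716, so cos θ_z = 0.9713.
θ_z = arccos(0.9713) = 13.76°.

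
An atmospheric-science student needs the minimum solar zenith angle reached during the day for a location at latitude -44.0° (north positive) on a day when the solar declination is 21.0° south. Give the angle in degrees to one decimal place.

23.0°

At local solar noon the hour angle is zero, so the zenith angle is |φ − δ| = |-44.0° − (-21.0°)| = 23.0°.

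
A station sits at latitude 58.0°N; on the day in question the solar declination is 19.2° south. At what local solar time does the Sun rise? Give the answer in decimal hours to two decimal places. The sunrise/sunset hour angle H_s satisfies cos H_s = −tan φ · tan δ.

The sunset hour angle satisfies cos H_s = −tan φ tan δ = 0.5573, giving H_s = 56.13°.
Sunrise is at 12 − H_s/15 = 12 − 3.742 = 8.258 h local solar time.

8.26 h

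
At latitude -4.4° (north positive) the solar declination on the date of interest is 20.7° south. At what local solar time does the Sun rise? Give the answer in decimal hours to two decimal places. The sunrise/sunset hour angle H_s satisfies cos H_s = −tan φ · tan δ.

−tan φ tan δ = −(-0.0769)(-0.3779) = -0.0291; H_s = arccos(-0.0291) = 91.67°.
Sunrise is at 12 − H_s/15 = 12 − 6.111 = 5.889 h local solar time.

5.89 h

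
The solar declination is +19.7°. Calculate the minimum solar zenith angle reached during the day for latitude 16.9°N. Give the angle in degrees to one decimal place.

2.8°

At local solar noon the hour angle is zero, so the zenith angle is |φ − δ| = |16.9° − (19.7°)| = 2.8°.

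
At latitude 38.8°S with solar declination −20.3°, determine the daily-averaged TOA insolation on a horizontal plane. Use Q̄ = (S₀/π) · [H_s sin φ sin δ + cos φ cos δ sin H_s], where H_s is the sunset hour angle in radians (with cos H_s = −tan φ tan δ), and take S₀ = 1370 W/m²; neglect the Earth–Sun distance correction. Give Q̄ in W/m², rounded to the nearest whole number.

−tan φ tan δ = −(-0.8040)(-0.3699) = -0.2974; H_s = arccos(-0.2974) = 107.30°. In radians, H_s = 1.8727.
H_s sin φ sin δ = 1.8727 × -0.6266 × -0.3469 = 0.4071.
cos φ cos δ sin H_s = 0.7793 × 0.9379 × 0.9548 = 0.6979.
Q̄ = (1370/π) × (0.4071 + 0.6979) = 436.08 × 1.1050 = 481.87 W/m².

482 W/m²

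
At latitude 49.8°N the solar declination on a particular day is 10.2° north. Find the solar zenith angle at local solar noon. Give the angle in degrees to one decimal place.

39.6°

At local solar noon the hour angle is zero, so the zenith angle is |φ − δ| = |49.8° − (10.2°)| = 39.6°.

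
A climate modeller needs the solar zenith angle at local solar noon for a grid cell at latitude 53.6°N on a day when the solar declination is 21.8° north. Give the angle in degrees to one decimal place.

31.8°

At local solar noon the hour angle is zero, so the zenith angle is |φ − δ| = |53.6° − (21.8°)| = 31.8°.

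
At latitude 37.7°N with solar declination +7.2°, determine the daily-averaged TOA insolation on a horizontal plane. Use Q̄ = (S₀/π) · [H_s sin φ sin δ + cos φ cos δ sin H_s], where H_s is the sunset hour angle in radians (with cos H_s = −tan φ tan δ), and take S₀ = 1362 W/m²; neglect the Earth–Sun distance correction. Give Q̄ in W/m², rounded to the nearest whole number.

cos H_s = −tan(37.7°) · tan(7.2°) = -0.0976, so H_s = arccos(-0.0976) = 95.60°. In radians, H_s = 1.6685.
H_s sin φ sin δ = 1.6685 × 0.6115 × 0.1253 = 0.1278.
cos φ cos δ sin H_s = 0.7912 × 0.9921 × 0.9952 = 0.7812.
Q̄ = (1362/π) × (0.1278 + 0.7812) = 433.54 × 0.9090 = 394.09 W/m².

394 W/m²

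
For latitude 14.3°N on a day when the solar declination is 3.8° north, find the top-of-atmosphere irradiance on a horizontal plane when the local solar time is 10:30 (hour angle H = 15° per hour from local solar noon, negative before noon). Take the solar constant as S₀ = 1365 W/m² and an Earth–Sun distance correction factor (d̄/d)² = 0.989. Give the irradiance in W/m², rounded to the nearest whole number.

1228 W/m²

Hour angle H = 15° × (10.5 − 12) = -22.50°.
cos θ_z = sin φ sin δ + cos φ cos δ cos H = (0.2470)(0.0663) + (0.9690)(0.9978)(0.9239) = 0.9097.
Top-of-atmosphere irradiance = S₀ (d̄/d)² cos θ_z = 1365 × 0.989 × 0.9097 = 1228.08 W/m².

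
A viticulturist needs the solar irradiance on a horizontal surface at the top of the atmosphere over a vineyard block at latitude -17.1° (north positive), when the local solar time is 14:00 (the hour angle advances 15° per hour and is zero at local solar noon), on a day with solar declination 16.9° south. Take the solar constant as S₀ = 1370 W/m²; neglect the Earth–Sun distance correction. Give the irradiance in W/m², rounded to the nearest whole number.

1202 W/m²

Hour angle H = 15° × (14 − 12) = 30.00°.
cos θ_z = sin(-17.1°) sin(-16.9°) + cos(-17.1°) cos(-16.9°) cos(30.00°) = 0.0855 + 0.7920 = 0.8775.
Top-of-atmosphere irradiance = S₀ cos θ_z = 1370 × 0.8775 = 1202.17 W/m².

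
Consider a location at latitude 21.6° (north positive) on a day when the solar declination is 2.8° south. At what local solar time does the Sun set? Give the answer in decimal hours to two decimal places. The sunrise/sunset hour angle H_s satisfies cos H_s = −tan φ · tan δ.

17.93 h

−tan φ tan δ = −(0.3959)(-0.0489) = 0.0194; H_s = arccos(0.0194) = 88.89°.
Sunset is at 12 + H_s/15 = 12 + 5.926 = 17.926 h local solar time.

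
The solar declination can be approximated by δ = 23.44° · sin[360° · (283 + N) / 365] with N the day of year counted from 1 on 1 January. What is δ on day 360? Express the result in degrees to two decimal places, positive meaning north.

-23.38°

360 × (283 + 360) / 365 = 634.192°; sin(634.192°) = -0.9973.
δ = 23.44 × -0.9973 = -23.377° ≈ -23.38°.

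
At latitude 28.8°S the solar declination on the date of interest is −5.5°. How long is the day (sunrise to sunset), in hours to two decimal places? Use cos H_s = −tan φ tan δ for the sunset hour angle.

12.40 hours

cos H_s = −tan(-28.8°) · tan(-5.5°) = -0.0529, so H_s = arccos(-0.0529) = 93.03°.
Day length = 2 H_s / 15° h⁻¹ = 186.06° / 15 = 12.404 h.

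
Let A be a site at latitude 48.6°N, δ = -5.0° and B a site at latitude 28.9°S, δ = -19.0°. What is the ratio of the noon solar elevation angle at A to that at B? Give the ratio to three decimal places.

A: 90° − |48.6 − (-5.0)| = 36.40°.
B: 90° − |-28.9 − (-19.0)| = 80.10°.
Ratio A/B = 36.4000 / 80.1000 = 0.4544.

0.454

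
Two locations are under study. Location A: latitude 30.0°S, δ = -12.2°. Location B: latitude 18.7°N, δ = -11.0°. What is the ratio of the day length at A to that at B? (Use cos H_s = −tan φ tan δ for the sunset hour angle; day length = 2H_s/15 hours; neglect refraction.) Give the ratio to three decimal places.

1.127

A: H_s = arccos(−tan -30.0° · tan -12.2°) = 97.17°, so 2H_s/15 = 12.9560 h.
B: H_s = arccos(−tan 18.7° · tan -11.0°) = 86.23°, so 2H_s/15 = 11.4973 h.
Ratio A/B = 12.9560 / 11.4973 = 1.1269.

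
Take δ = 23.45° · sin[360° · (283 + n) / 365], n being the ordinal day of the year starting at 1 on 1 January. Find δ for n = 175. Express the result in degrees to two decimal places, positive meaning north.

360 × (283 + 175) / 365 = 451.726°; sin(451.726°) = 0.9995.
δ = 23.45 × 0.9995 = 23.438° ≈ +23.44°.

+23.44°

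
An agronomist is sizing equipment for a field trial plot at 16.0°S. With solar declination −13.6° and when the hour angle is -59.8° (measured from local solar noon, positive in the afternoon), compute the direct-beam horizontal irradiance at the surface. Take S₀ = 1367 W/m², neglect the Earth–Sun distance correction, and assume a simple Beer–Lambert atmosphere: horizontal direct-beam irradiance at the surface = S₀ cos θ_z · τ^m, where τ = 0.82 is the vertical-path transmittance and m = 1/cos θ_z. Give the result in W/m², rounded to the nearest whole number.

cos θ_z = sin(-16.0°) sin(-13.6°) + cos(-16.0°) cos(-13.6°) cos(-59.80°) = 0.0648 + 0.4700 = 0.5348.
Air mass m = 1/cos θ_z = 1/0.5348 = 1.870; τ^m = 0.82^1.870 = 0.6900.
Surface direct beam = 1367 × 0.5348 × 0.6900 = 504.44 W/m².

504 W/m²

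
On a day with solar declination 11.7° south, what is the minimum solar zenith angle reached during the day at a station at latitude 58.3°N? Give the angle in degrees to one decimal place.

At local solar noon the hour angle is zero, so the zenith angle is |φ − δ| = |58.3° − (-11.7°)| = 70.0°.

70.0°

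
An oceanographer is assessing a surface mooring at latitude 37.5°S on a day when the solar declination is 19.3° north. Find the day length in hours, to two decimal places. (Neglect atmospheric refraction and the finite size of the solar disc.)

9.92 hours

cos H_s = −tan(-37.5°) · tan(19.3°) = 0.2687, so H_s = arccos(0.2687) = 74.41°.
Day length = 2 H_s / 15° h⁻¹ = 148.82° / 15 = 9.921 h.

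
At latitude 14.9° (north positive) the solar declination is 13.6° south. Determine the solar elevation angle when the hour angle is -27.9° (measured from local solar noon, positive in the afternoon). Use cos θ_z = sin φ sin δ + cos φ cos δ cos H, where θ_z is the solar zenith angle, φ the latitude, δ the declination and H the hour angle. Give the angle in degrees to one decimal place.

cos θ_z = sin φ sin δ + cos φ cos δ cos H = (0.2571)(-0.2351) + (0.9664)(0.9720)(0.8838) = 0.7697.
θ_z = arccos(0.7697) = 39.67°, so the elevation is 90° − 39.67° = 50.33°.

50.3°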